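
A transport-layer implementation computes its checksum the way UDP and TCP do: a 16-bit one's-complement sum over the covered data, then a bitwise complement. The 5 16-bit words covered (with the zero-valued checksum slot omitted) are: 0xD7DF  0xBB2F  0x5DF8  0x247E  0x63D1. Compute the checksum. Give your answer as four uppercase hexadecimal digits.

One's-complement addition (fold any carry out of bit 15 back into bit 0):
  0xD7DF + 0xBB2F = 0x1930E → wrap carry → 0x930F
  0x930F + 0x5DF8 = 0x0F107
  0xF107 + 0x247E = 0x11585 → wrap carry → 0x1586
  0x1586 + 0x63D1 = 0x07957
One's-complement sum = 0x7957.
Checksum = ~0x7957 & 0xFFFF = 0x86A8.

86A8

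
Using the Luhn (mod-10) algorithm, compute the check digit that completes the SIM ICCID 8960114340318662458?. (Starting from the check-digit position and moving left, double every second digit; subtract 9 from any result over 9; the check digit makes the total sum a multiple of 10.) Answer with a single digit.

Partial digits right→left: 8 5 4 2 6 6 8 1 3 0 4 3 4 1 1 0 6 9 8
Double every second digit counting from the check-digit position (so the 1st, 3rd, 5th, ... of the partial from the right).
  doubled (with −9 where >9): 7 8 3 7 6 8 8 2 3 7 → sum 59
  kept as-is: 5 2 6 1 0 3 1 0 9 → sum 27
Total = 59 + 27 = 86.
Check digit = (10 − (86 mod 10)) mod 10 = 4.

4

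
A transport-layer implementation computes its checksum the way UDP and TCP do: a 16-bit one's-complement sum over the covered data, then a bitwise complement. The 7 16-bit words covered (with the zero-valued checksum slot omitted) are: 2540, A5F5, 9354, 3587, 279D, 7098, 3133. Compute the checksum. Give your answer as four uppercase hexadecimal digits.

A285

One's-complement addition (fold any carry out of bit 15 back into bit 0):
  0x2540 + 0xA5F5 = 0x0CB35
  0xCB35 + 0x9354 = 0x15E89 → wrap carry → 0x5E8A
  0x5E8A + 0x3587 = 0x09411
  0x9411 + 0x279D = 0x0BBAE
  0xBBAE + 0x7098 = 0x12C46 → wrap carry → 0x2C47
  0x2C47 + 0x3133 = 0x05D7A
One's-complement sum = 0x5D7A.
Checksum = ~0x5D7A & 0xFFFF = 0xA285.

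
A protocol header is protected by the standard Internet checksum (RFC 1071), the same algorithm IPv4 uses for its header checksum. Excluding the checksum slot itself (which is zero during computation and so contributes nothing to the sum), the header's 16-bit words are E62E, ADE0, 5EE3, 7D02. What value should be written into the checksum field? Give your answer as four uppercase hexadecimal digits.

900A

One's-complement addition (fold any carry out of bit 15 back into bit 0):
  0xE62E + 0xADE0 = 0x1940E → wrap carry → 0x940F
  0x940F + 0x5EE3 = 0x0F2F2
  0xF2F2 + 0x7D02 = 0x16FF4 → wrap carry → 0x6FF5
One's-complement sum = 0x6FF5.
Checksum = ~0x6FF5 & 0xFFFF = 0x900A.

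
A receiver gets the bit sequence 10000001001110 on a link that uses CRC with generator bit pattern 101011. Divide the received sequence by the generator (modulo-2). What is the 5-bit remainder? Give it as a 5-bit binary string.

Modulo-2 division of 10000001001110 by 101011:
  pos 0: 100000 XOR 101011 = 001011
  pos 2: 101101 XOR 101011 = 000110
  pos 5: 110001 XOR 101011 = 011010
  pos 6: 110101 XOR 101011 = 011110
  pos 7: 111101 XOR 101011 = 010110
  pos 8: 101100 XOR 101011 = 000111
Remainder = 00111 (nonzero — an error is detected).

00111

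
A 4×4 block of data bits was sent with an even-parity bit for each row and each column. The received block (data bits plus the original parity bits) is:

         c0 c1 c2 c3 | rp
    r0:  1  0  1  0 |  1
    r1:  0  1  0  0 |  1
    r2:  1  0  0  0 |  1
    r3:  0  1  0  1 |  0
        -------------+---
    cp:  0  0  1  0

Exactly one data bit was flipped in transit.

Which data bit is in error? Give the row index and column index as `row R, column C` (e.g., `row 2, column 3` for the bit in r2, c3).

Recompute each row's even parity and compare to rp:
  r0: data parity 0, sent rp 1 → mismatch
  r1: data parity 1, sent rp 1 → ok
  r2: data parity 1, sent rp 1 → ok
  r3: data parity 0, sent rp 0 → ok
Recompute each column's even parity and compare to cp:
  c0: data parity 0, sent cp 0 → ok
  c1: data parity 0, sent cp 0 → ok
  c2: data parity 1, sent cp 1 → ok
  c3: data parity 1, sent cp 0 → mismatch
Exactly one row (r0) and one column (c3) fail → the flipped bit is at their intersection.

row 0, column 3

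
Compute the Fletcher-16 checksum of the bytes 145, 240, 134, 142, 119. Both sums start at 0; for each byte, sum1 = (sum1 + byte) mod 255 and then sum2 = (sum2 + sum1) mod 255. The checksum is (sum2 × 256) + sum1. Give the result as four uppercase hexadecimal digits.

Running sums (mod 255):
  after byte 0 (145): sum1=145, sum2=145
  after byte 1 (240): sum1=130, sum2=20
  after byte 2 (134): sum1=9, sum2=29
  after byte 3 (142): sum1=151, sum2=180
  after byte 4 (119): sum1=15, sum2=195
Checksum = sum2·256 + sum1 = 195·256 + 15 = 49935 = 0xC30F.

C30F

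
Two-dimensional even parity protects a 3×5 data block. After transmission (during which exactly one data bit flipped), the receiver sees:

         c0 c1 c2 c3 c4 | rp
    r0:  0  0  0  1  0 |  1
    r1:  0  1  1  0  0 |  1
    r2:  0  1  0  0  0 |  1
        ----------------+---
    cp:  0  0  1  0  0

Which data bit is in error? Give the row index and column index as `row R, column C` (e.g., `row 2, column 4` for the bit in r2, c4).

Recompute each row's even parity and compare to rp:
  r0: data parity 1, sent rp 1 → ok
  r1: data parity 0, sent rp 1 → mismatch
  r2: data parity 1, sent rp 1 → ok
Recompute each column's even parity and compare to cp:
  c0: data parity 0, sent cp 0 → ok
  c1: data parity 0, sent cp 0 → ok
  c2: data parity 1, sent cp 1 → ok
  c3: data parity 1, sent cp 0 → mismatch
  c4: data parity 0, sent cp 0 → ok
Exactly one row (r1) and one column (c3) fail → the flipped bit is at their intersection.

row 1, column 3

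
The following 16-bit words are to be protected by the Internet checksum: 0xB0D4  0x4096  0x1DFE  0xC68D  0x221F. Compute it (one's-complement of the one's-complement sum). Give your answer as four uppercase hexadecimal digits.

One's-complement addition (fold any carry out of bit 15 back into bit 0):
  0xB0D4 + 0x4096 = 0x0F16A
  0xF16A + 0x1DFE = 0x10F68 → wrap carry → 0x0F69
  0x0F69 + 0xC68D = 0x0D5F6
  0xD5F6 + 0x221F = 0x0F815
One's-complement sum = 0xF815.
Checksum = ~0xF815 & 0xFFFF = 0x07EA.

07EA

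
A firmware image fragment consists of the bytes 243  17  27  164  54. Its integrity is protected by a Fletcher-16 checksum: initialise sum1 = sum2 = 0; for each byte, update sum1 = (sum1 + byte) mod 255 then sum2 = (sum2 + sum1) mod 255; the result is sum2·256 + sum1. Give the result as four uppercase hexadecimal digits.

D8FA

Running sums (mod 255):
  after byte 0 (243): sum1=243, sum2=243
  after byte 1 (17): sum1=5, sum2=248
  after byte 2 (27): sum1=32, sum2=25
  after byte 3 (164): sum1=196, sum2=221
  after byte 4 (54): sum1=250, sum2=216
Checksum = sum2·256 + sum1 = 216·256 + 250 = 55546 = 0xD8FA.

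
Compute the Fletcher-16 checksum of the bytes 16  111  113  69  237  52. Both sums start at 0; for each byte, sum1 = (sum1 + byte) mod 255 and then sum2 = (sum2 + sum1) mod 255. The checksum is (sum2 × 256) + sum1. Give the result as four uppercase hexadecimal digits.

Running sums (mod 255):
  after byte 0 (16): sum1=16, sum2=16
  after byte 1 (111): sum1=127, sum2=143
  after byte 2 (113): sum1=240, sum2=128
  after byte 3 (69): sum1=54, sum2=182
  after byte 4 (237): sum1=36, sum2=218
  after byte 5 (52): sum1=88, sum2=51
Checksum = sum2·256 + sum1 = 51·256 + 88 = 13144 = 0x3358.

3358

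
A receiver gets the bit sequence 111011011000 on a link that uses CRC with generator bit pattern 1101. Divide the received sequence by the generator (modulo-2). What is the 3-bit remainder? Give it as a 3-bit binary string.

Modulo-2 division of 111011011000 by 1101:
  pos 0: 1110 XOR 1101 = 0011
  pos 2: 1111 XOR 1101 = 0010
  pos 4: 1001 XOR 1101 = 0100
  pos 5: 1001 XOR 1101 = 0100
  pos 6: 1000 XOR 1101 = 0101
  pos 7: 1010 XOR 1101 = 0111
  pos 8: 1110 XOR 1101 = 0011
Remainder = 011 (nonzero — an error is detected).

011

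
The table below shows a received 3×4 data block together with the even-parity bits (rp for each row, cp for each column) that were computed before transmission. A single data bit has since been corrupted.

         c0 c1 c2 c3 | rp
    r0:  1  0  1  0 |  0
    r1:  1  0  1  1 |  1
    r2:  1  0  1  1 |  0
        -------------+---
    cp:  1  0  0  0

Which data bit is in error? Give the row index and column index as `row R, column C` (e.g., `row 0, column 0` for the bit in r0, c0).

row 2, column 2

Recompute each row's even parity and compare to rp:
  r0: data parity 0, sent rp 0 → ok
  r1: data parity 1, sent rp 1 → ok
  r2: data parity 1, sent rp 0 → mismatch
Recompute each column's even parity and compare to cp:
  c0: data parity 1, sent cp 1 → ok
  c1: data parity 0, sent cp 0 → ok
  c2: data parity 1, sent cp 0 → mismatch
  c3: data parity 0, sent cp 0 → ok
Exactly one row (r2) and one column (c2) fail → the flipped bit is at their intersection.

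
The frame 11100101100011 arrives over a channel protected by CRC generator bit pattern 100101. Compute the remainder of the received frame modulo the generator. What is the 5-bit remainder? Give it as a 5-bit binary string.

10100

Modulo-2 division of 11100101100011 by 100101:
  pos 0: 111001 XOR 100101 = 011100
  pos 1: 111000 XOR 100101 = 011101
  pos 2: 111011 XOR 100101 = 011110
  pos 3: 111101 XOR 100101 = 011000
  pos 4: 110000 XOR 100101 = 010101
  pos 5: 101010 XOR 100101 = 001111
  pos 7: 111101 XOR 100101 = 011000
  pos 8: 110001 XOR 100101 = 010100
Remainder = 10100 (nonzero — an error is detected).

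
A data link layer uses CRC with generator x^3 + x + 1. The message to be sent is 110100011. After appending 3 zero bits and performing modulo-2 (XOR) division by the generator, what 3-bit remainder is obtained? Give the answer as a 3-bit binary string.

010

Append 3 zeros: 110100011000. Divide by 1011 (XOR where the leading bit is 1):
  pos 0: 1101 XOR 1011 = 0110
  pos 1: 1100 XOR 1011 = 0111
  pos 2: 1110 XOR 1011 = 0101
  pos 3: 1010 XOR 1011 = 0001
  pos 6: 1110 XOR 1011 = 0101
  pos 7: 1010 XOR 1011 = 0001
Remainder (last 3 bits) = 010. This is the CRC / FCS.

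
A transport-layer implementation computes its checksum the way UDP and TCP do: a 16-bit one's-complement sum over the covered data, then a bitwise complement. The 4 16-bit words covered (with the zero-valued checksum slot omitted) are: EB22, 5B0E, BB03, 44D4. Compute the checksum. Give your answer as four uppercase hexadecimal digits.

One's-complement addition (fold any carry out of bit 15 back into bit 0):
  0xEB22 + 0x5B0E = 0x14630 → wrap carry → 0x4631
  0x4631 + 0xBB03 = 0x10134 → wrap carry → 0x0135
  0x0135 + 0x44D4 = 0x04609
One's-complement sum = 0x4609.
Checksum = ~0x4609 & 0xFFFF = 0xB9F6.

B9F6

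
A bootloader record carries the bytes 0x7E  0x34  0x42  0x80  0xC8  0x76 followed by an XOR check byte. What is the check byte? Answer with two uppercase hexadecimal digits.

XOR the bytes together:
  start with 0x7E
  0x7E ⊕ 0x34 = 0x4A
  0x4A ⊕ 0x42 = 0x08
  0x08 ⊕ 0x80 = 0x88
  0x88 ⊕ 0xC8 = 0x40
  0x40 ⊕ 0x76 = 0x36

36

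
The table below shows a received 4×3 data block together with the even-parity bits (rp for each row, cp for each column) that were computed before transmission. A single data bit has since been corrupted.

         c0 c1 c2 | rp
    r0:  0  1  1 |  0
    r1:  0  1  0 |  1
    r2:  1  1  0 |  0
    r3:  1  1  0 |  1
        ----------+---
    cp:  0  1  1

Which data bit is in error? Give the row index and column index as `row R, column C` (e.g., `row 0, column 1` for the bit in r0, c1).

row 3, column 1

Recompute each row's even parity and compare to rp:
  r0: data parity 0, sent rp 0 → ok
  r1: data parity 1, sent rp 1 → ok
  r2: data parity 0, sent rp 0 → ok
  r3: data parity 0, sent rp 1 → mismatch
Recompute each column's even parity and compare to cp:
  c0: data parity 0, sent cp 0 → ok
  c1: data parity 0, sent cp 1 → mismatch
  c2: data parity 1, sent cp 1 → ok
Exactly one row (r3) and one column (c1) fail → the flipped bit is at their intersection.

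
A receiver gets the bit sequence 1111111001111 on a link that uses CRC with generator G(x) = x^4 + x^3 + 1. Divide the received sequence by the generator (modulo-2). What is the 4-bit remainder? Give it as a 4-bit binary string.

Modulo-2 division of 1111111001111 by 11001:
  pos 0: 11111 XOR 11001 = 00110
  pos 2: 11011 XOR 11001 = 00010
  pos 5: 10001 XOR 11001 = 01000
  pos 6: 10001 XOR 11001 = 01000
  pos 7: 10001 XOR 11001 = 01000
  pos 8: 10001 XOR 11001 = 01000
Remainder = 1000 (nonzero — an error is detected).

1000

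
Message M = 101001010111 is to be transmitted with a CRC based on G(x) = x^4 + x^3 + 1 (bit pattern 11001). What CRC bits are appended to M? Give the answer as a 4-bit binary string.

Append 4 zeros: 1010010101110000. Divide by 11001 (XOR where the leading bit is 1):
  pos 0: 10100 XOR 11001 = 01101
  pos 1: 11011 XOR 11001 = 00010
  pos 4: 10010 XOR 11001 = 01011
  pos 5: 10111 XOR 11001 = 01110
  pos 6: 11101 XOR 11001 = 00100
  pos 8: 10010 XOR 11001 = 01011
  pos 9: 10110 XOR 11001 = 01111
  pos 10: 11110 XOR 11001 = 00111
Remainder (last 4 bits) = 1110. This is the CRC / FCS.

1110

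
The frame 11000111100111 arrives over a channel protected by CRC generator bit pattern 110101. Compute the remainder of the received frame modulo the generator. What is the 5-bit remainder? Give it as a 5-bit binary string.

00001

Modulo-2 division of 11000111100111 by 110101:
  pos 0: 110001 XOR 110101 = 000100
  pos 3: 100111 XOR 110101 = 010010
  pos 4: 100100 XOR 110101 = 010001
  pos 5: 100010 XOR 110101 = 010111
  pos 6: 101111 XOR 110101 = 011010
  pos 7: 110101 XOR 110101 = 000000
Remainder = 00001 (nonzero — an error is detected).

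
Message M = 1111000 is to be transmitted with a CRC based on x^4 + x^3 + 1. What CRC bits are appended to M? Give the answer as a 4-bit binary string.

Append 4 zeros: 11110000000. Divide by 11001 (XOR where the leading bit is 1):
  pos 0: 11110 XOR 11001 = 00111
  pos 2: 11100 XOR 11001 = 00101
  pos 4: 10100 XOR 11001 = 01101
  pos 5: 11010 XOR 11001 = 00011
Remainder (last 4 bits) = 0110. This is the CRC / FCS.

0110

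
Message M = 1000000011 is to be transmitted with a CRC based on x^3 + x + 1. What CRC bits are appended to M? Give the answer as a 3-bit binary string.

Append 3 zeros: 1000000011000. Divide by 1011 (XOR where the leading bit is 1):
  pos 0: 1000 XOR 1011 = 0011
  pos 2: 1100 XOR 1011 = 0111
  pos 3: 1110 XOR 1011 = 0101
  pos 4: 1010 XOR 1011 = 0001
  pos 7: 1110 XOR 1011 = 0101
  pos 8: 1010 XOR 1011 = 0001
Remainder (last 3 bits) = 010. This is the CRC / FCS.

010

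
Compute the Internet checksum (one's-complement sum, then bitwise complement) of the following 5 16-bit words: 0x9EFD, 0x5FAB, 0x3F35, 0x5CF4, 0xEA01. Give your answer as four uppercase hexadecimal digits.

One's-complement addition (fold any carry out of bit 15 back into bit 0):
  0x9EFD + 0x5FAB = 0x0FEA8
  0xFEA8 + 0x3F35 = 0x13DDD → wrap carry → 0x3DDE
  0x3DDE + 0x5CF4 = 0x09AD2
  0x9AD2 + 0xEA01 = 0x184D3 → wrap carry → 0x84D4
One's-complement sum = 0x84D4.
Checksum = ~0x84D4 & 0xFFFF = 0x7B2B.

7B2B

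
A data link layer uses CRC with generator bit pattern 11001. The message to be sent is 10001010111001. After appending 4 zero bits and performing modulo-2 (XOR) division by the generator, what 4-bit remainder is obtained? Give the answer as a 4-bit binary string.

Append 4 zeros: 100010101110010000. Divide by 11001 (XOR where the leading bit is 1):
  pos 0: 10001 XOR 11001 = 01000
  pos 1: 10000 XOR 11001 = 01001
  pos 2: 10011 XOR 11001 = 01010
  pos 3: 10100 XOR 11001 = 01101
  pos 4: 11011 XOR 11001 = 00010
  pos 7: 10110 XOR 11001 = 01111
  pos 8: 11110 XOR 11001 = 00111
  pos 10: 11110 XOR 11001 = 00111
  pos 12: 11100 XOR 11001 = 00101
Remainder (last 4 bits) = 1010. This is the CRC / FCS.

1010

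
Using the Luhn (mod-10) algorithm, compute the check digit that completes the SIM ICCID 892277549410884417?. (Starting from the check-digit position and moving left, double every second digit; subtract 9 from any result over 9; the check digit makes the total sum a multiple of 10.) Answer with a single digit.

1

Partial digits right→left: 7 1 4 4 8 8 0 1 4 9 4 5 7 7 2 2 9 8
Double every second digit counting from the check-digit position (so the 1st, 3rd, 5th, ... of the partial from the right).
  doubled (with −9 where >9): 5 8 7 0 8 8 5 4 9 → sum 54
  kept as-is: 1 4 8 1 9 5 7 2 8 → sum 45
Total = 54 + 45 = 99.
Check digit = (10 − (99 mod 10)) mod 10 = 1.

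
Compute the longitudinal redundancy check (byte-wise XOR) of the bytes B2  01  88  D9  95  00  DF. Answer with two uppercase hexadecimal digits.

XOR the bytes together:
  start with 0xB2
  0xB2 ⊕ 0x01 = 0xB3
  0xB3 ⊕ 0x88 = 0x3B
  0x3B ⊕ 0xD9 = 0xE2
  0xE2 ⊕ 0x95 = 0x77
  0x77 ⊕ 0x00 = 0x77
  0x77 ⊕ 0xDF = 0xA8

A8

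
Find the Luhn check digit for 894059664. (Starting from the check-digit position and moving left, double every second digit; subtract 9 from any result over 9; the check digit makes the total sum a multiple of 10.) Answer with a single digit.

9

Partial digits right→left: 4 6 6 9 5 0 4 9 8
Double every second digit counting from the check-digit position (so the 1st, 3rd, 5th, ... of the partial from the right).
  doubled (with −9 where >9): 8 3 1 8 7 → sum 27
  kept as-is: 6 9 0 9 → sum 24
Total = 27 + 24 = 51.
Check digit = (10 − (51 mod 10)) mod 10 = 9.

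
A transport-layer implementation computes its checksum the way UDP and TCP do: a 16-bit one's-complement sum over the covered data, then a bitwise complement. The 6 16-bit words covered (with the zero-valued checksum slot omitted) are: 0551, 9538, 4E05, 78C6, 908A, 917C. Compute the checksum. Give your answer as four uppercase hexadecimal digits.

One's-complement addition (fold any carry out of bit 15 back into bit 0):
  0x0551 + 0x9538 = 0x09A89
  0x9A89 + 0x4E05 = 0x0E88E
  0xE88E + 0x78C6 = 0x16154 → wrap carry → 0x6155
  0x6155 + 0x908A = 0x0F1DF
  0xF1DF + 0x917C = 0x1835B → wrap carry → 0x835C
One's-complement sum = 0x835C.
Checksum = ~0x835C & 0xFFFF = 0x7CA3.

7CA3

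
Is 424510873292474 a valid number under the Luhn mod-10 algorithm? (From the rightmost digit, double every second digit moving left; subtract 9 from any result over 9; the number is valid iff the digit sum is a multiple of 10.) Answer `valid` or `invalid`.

From the right, keep odd positions and double even positions (subtract 9 from any doubled value over 9):
  doubled (positions 2,4,...): 5 4 4 5 0 1 4 → sum 23
  kept (positions 1,3,...): 4 4 9 3 8 1 4 4 → sum 37
Total = 60.
60 mod 10 = 0, so the number is valid.

valid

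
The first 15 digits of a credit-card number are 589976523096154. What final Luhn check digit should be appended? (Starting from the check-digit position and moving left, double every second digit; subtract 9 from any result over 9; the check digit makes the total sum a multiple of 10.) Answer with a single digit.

3

Partial digits right→left: 4 5 1 6 9 0 3 2 5 6 7 9 9 8 5
Double every second digit counting from the check-digit position (so the 1st, 3rd, 5th, ... of the partial from the right).
  doubled (with −9 where >9): 8 2 9 6 1 5 9 1 → sum 41
  kept as-is: 5 6 0 2 6 9 8 → sum 36
Total = 41 + 36 = 77.
Check digit = (10 − (77 mod 10)) mod 10 = 3.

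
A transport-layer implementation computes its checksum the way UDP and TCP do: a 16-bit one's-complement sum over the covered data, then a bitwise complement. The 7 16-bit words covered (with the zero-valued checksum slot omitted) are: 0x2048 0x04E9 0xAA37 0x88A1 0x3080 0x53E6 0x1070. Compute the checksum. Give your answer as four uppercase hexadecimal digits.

One's-complement addition (fold any carry out of bit 15 back into bit 0):
  0x2048 + 0x04E9 = 0x02531
  0x2531 + 0xAA37 = 0x0CF68
  0xCF68 + 0x88A1 = 0x15809 → wrap carry → 0x580A
  0x580A + 0x3080 = 0x0888A
  0x888A + 0x53E6 = 0x0DC70
  0xDC70 + 0x1070 = 0x0ECE0
One's-complement sum = 0xECE0.
Checksum = ~0xECE0 & 0xFFFF = 0x131F.

131F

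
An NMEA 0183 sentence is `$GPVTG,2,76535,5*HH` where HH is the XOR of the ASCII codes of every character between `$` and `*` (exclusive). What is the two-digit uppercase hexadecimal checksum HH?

4B

XOR the ASCII codes of the payload characters:
  'G' = 0x47 → acc = 0x47
  'P' = 0x50 → acc = 0x17
  'V' = 0x56 → acc = 0x41
  'T' = 0x54 → acc = 0x15
  'G' = 0x47 → acc = 0x52
  ',' = 0x2C → acc = 0x7E
  '2' = 0x32 → acc = 0x4C
  ',' = 0x2C → acc = 0x60
  '7' = 0x37 → acc = 0x57
  '6' = 0x36 → acc = 0x61
  '5' = 0x35 → acc = 0x54
  '3' = 0x33 → acc = 0x67
  '5' = 0x35 → acc = 0x52
  ',' = 0x2C → acc = 0x7E
  '5' = 0x35 → acc = 0x4B
Checksum = 0x4B.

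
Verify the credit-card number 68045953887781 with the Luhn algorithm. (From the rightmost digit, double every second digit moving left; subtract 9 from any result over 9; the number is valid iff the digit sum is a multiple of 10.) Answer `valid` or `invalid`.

invalid

From the right, keep odd positions and double even positions (subtract 9 from any doubled value over 9):
  doubled (positions 2,4,...): 7 5 7 1 1 0 3 → sum 24
  kept (positions 1,3,...): 1 7 8 3 9 4 8 → sum 40
Total = 64.
64 mod 10 = 4, so the number is invalid.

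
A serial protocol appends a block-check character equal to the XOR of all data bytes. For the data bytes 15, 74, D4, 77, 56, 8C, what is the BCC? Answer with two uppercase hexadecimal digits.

18

XOR the bytes together:
  start with 0x15
  0x15 ⊕ 0x74 = 0x61
  0x61 ⊕ 0xD4 = 0xB5
  0xB5 ⊕ 0x77 = 0xC2
  0xC2 ⊕ 0x56 = 0x94
  0x94 ⊕ 0x8C = 0x18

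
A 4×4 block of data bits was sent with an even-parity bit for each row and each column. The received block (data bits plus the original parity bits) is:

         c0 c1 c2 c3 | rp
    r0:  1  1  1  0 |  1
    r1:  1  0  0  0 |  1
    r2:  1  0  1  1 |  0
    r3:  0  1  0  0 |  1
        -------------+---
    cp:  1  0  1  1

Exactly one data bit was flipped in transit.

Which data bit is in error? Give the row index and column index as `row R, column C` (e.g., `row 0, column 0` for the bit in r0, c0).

row 2, column 2

Recompute each row's even parity and compare to rp:
  r0: data parity 1, sent rp 1 → ok
  r1: data parity 1, sent rp 1 → ok
  r2: data parity 1, sent rp 0 → mismatch
  r3: data parity 1, sent rp 1 → ok
Recompute each column's even parity and compare to cp:
  c0: data parity 1, sent cp 1 → ok
  c1: data parity 0, sent cp 0 → ok
  c2: data parity 0, sent cp 1 → mismatch
  c3: data parity 1, sent cp 1 → ok
Exactly one row (r2) and one column (c2) fail → the flipped bit is at their intersection.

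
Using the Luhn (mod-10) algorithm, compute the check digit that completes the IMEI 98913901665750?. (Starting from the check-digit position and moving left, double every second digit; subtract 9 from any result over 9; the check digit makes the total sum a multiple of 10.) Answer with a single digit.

Partial digits right→left: 0 5 7 5 6 6 1 0 9 3 1 9 8 9
Double every second digit counting from the check-digit position (so the 1st, 3rd, 5th, ... of the partial from the right).
  doubled (with −9 where >9): 0 5 3 2 9 2 7 → sum 28
  kept as-is: 5 5 6 0 3 9 9 → sum 37
Total = 28 + 37 = 65.
Check digit = (10 − (65 mod 10)) mod 10 = 5.

5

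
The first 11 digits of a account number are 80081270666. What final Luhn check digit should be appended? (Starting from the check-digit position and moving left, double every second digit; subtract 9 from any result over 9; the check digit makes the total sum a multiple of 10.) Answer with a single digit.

4

Partial digits right→left: 6 6 6 0 7 2 1 8 0 0 8
Double every second digit counting from the check-digit position (so the 1st, 3rd, 5th, ... of the partial from the right).
  doubled (with −9 where >9): 3 3 5 2 0 7 → sum 20
  kept as-is: 6 0 2 8 0 → sum 16
Total = 20 + 16 = 36.
Check digit = (10 − (36 mod 10)) mod 10 = 4.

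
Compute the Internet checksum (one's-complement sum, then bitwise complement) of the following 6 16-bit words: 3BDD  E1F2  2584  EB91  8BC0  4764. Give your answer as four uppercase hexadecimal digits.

One's-complement addition (fold any carry out of bit 15 back into bit 0):
  0x3BDD + 0xE1F2 = 0x11DCF → wrap carry → 0x1DD0
  0x1DD0 + 0x2584 = 0x04354
  0x4354 + 0xEB91 = 0x12EE5 → wrap carry → 0x2EE6
  0x2EE6 + 0x8BC0 = 0x0BAA6
  0xBAA6 + 0x4764 = 0x1020A → wrap carry → 0x020B
One's-complement sum = 0x020B.
Checksum = ~0x020B & 0xFFFF = 0xFDF4.

FDF4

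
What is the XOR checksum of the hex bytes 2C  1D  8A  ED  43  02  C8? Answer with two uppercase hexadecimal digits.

DF

XOR the bytes together:
  start with 0x2C
  0x2C ⊕ 0x1D = 0x31
  0x31 ⊕ 0x8A = 0xBB
  0xBB ⊕ 0xED = 0x56
  0x56 ⊕ 0x43 = 0x15
  0x15 ⊕ 0x02 = 0x17
  0x17 ⊕ 0xC8 = 0xDF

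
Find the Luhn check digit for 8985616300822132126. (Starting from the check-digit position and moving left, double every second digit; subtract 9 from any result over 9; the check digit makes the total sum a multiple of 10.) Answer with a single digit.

3

Partial digits right→left: 6 2 1 2 3 1 2 2 8 0 0 3 6 1 6 5 8 9 8
Double every second digit counting from the check-digit position (so the 1st, 3rd, 5th, ... of the partial from the right).
  doubled (with −9 where >9): 3 2 6 4 7 0 3 3 7 7 → sum 42
  kept as-is: 2 2 1 2 0 3 1 5 9 → sum 25
Total = 42 + 25 = 67.
Check digit = (10 − (67 mod 10)) mod 10 = 3.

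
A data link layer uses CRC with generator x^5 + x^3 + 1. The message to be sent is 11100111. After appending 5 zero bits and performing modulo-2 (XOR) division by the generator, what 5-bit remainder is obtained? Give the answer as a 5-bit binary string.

10100

Append 5 zeros: 1110011100000. Divide by 101001 (XOR where the leading bit is 1):
  pos 0: 111001 XOR 101001 = 010000
  pos 1: 100001 XOR 101001 = 001000
  pos 3: 100010 XOR 101001 = 001011
  pos 5: 101100 XOR 101001 = 000101
Remainder (last 5 bits) = 10100. This is the CRC / FCS.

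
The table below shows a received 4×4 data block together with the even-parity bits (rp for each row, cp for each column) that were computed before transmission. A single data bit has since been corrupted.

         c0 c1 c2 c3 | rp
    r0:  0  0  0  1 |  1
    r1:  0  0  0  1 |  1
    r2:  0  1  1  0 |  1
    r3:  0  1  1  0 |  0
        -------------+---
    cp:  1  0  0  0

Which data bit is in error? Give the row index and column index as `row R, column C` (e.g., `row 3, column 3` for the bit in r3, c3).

Recompute each row's even parity and compare to rp:
  r0: data parity 1, sent rp 1 → ok
  r1: data parity 1, sent rp 1 → ok
  r2: data parity 0, sent rp 1 → mismatch
  r3: data parity 0, sent rp 0 → ok
Recompute each column's even parity and compare to cp:
  c0: data parity 0, sent cp 1 → mismatch
  c1: data parity 0, sent cp 0 → ok
  c2: data parity 0, sent cp 0 → ok
  c3: data parity 0, sent cp 0 → ok
Exactly one row (r2) and one column (c0) fail → the flipped bit is at their intersection.

row 2, column 0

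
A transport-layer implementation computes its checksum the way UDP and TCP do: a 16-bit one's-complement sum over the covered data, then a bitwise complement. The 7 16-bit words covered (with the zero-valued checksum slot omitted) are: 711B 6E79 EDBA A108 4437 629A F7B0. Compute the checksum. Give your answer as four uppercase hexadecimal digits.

F324

One's-complement addition (fold any carry out of bit 15 back into bit 0):
  0x711B + 0x6E79 = 0x0DF94
  0xDF94 + 0xEDBA = 0x1CD4E → wrap carry → 0xCD4F
  0xCD4F + 0xA108 = 0x16E57 → wrap carry → 0x6E58
  0x6E58 + 0x4437 = 0x0B28F
  0xB28F + 0x629A = 0x11529 → wrap carry → 0x152A
  0x152A + 0xF7B0 = 0x10CDA → wrap carry → 0x0CDB
One's-complement sum = 0x0CDB.
Checksum = ~0x0CDB & 0xFFFF = 0xF324.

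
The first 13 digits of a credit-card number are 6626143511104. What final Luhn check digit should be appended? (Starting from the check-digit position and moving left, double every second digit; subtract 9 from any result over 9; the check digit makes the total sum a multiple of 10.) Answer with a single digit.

1

Partial digits right→left: 4 0 1 1 1 5 3 4 1 6 2 6 6
Double every second digit counting from the check-digit position (so the 1st, 3rd, 5th, ... of the partial from the right).
  doubled (with −9 where >9): 8 2 2 6 2 4 3 → sum 27
  kept as-is: 0 1 5 4 6 6 → sum 22
Total = 27 + 22 = 49.
Check digit = (10 − (49 mod 10)) mod 10 = 1.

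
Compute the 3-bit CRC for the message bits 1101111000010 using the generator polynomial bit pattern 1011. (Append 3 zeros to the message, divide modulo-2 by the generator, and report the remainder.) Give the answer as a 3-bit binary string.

011

Append 3 zeros: 1101111000010000. Divide by 1011 (XOR where the leading bit is 1):
  pos 0: 1101 XOR 1011 = 0110
  pos 1: 1101 XOR 1011 = 0110
  pos 2: 1101 XOR 1011 = 0110
  pos 3: 1101 XOR 1011 = 0110
  pos 4: 1100 XOR 1011 = 0111
  pos 5: 1110 XOR 1011 = 0101
  pos 6: 1010 XOR 1011 = 0001
  pos 9: 1010 XOR 1011 = 0001
  pos 12: 1000 XOR 1011 = 0011
Remainder (last 3 bits) = 011. This is the CRC / FCS.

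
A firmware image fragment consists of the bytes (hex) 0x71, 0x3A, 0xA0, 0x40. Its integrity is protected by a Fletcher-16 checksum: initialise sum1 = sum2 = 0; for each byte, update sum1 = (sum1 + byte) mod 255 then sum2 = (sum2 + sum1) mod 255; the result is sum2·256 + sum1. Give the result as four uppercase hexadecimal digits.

F58C

Running sums (mod 255):
  after byte 0 (0x71): sum1=113, sum2=113
  after byte 1 (0x3A): sum1=171, sum2=29
  after byte 2 (0xA0): sum1=76, sum2=105
  after byte 3 (0x40): sum1=140, sum2=245
Checksum = sum2·256 + sum1 = 245·256 + 140 = 62860 = 0xF58C.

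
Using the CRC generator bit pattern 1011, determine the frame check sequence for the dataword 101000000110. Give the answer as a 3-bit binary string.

111

Append 3 zeros: 101000000110000. Divide by 1011 (XOR where the leading bit is 1):
  pos 0: 1010 XOR 1011 = 0001
  pos 3: 1000 XOR 1011 = 0011
  pos 5: 1100 XOR 1011 = 0111
  pos 6: 1111 XOR 1011 = 0100
  pos 7: 1001 XOR 1011 = 0010
  pos 9: 1000 XOR 1011 = 0011
  pos 11: 1100 XOR 1011 = 0111
Remainder (last 3 bits) = 111. This is the CRC / FCS.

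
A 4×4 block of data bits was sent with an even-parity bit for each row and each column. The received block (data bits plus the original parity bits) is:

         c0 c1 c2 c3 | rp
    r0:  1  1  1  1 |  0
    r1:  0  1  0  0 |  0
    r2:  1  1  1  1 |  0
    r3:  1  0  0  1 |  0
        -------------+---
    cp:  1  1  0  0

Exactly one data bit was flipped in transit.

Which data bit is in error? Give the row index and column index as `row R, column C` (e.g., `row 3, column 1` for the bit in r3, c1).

Recompute each row's even parity and compare to rp:
  r0: data parity 0, sent rp 0 → ok
  r1: data parity 1, sent rp 0 → mismatch
  r2: data parity 0, sent rp 0 → ok
  r3: data parity 0, sent rp 0 → ok
Recompute each column's even parity and compare to cp:
  c0: data parity 1, sent cp 1 → ok
  c1: data parity 1, sent cp 1 → ok
  c2: data parity 0, sent cp 0 → ok
  c3: data parity 1, sent cp 0 → mismatch
Exactly one row (r1) and one column (c3) fail → the flipped bit is at their intersection.

row 1, column 3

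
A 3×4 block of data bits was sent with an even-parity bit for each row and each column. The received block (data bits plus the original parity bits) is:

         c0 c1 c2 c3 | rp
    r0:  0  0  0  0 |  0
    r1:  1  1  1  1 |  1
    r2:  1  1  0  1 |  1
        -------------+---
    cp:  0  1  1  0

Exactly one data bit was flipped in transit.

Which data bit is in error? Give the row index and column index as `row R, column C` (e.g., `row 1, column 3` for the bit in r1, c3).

row 1, column 1

Recompute each row's even parity and compare to rp:
  r0: data parity 0, sent rp 0 → ok
  r1: data parity 0, sent rp 1 → mismatch
  r2: data parity 1, sent rp 1 → ok
Recompute each column's even parity and compare to cp:
  c0: data parity 0, sent cp 0 → ok
  c1: data parity 0, sent cp 1 → mismatch
  c2: data parity 1, sent cp 1 → ok
  c3: data parity 0, sent cp 0 → ok
Exactly one row (r1) and one column (c1) fail → the flipped bit is at their intersection.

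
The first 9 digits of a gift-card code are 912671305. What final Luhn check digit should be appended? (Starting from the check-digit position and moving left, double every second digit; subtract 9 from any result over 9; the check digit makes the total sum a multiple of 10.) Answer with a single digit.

7

Partial digits right→left: 5 0 3 1 7 6 2 1 9
Double every second digit counting from the check-digit position (so the 1st, 3rd, 5th, ... of the partial from the right).
  doubled (with −9 where >9): 1 6 5 4 9 → sum 25
  kept as-is: 0 1 6 1 → sum 8
Total = 25 + 8 = 33.
Check digit = (10 − (33 mod 10)) mod 10 = 7.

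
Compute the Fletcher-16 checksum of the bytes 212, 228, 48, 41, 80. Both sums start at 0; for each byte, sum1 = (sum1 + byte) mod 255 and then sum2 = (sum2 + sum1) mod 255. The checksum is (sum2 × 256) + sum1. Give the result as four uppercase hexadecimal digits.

Running sums (mod 255):
  after byte 0 (212): sum1=212, sum2=212
  after byte 1 (228): sum1=185, sum2=142
  after byte 2 (48): sum1=233, sum2=120
  after byte 3 (41): sum1=19, sum2=139
  after byte 4 (80): sum1=99, sum2=238
Checksum = sum2·256 + sum1 = 238·256 + 99 = 61027 = 0xEE63.

EE63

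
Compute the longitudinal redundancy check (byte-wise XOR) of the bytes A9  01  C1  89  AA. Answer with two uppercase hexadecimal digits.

4A

XOR the bytes together:
  start with 0xA9
  0xA9 ⊕ 0x01 = 0xA8
  0xA8 ⊕ 0xC1 = 0x69
  0x69 ⊕ 0x89 = 0xE0
  0xE0 ⊕ 0xAA = 0x4A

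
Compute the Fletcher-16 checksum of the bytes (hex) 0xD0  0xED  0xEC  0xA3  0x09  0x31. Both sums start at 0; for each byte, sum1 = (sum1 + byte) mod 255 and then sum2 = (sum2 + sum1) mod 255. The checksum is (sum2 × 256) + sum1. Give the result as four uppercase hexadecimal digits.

6C89

Running sums (mod 255):
  after byte 0 (0xD0): sum1=208, sum2=208
  after byte 1 (0xED): sum1=190, sum2=143
  after byte 2 (0xEC): sum1=171, sum2=59
  after byte 3 (0xA3): sum1=79, sum2=138
  after byte 4 (0x09): sum1=88, sum2=226
  after byte 5 (0x31): sum1=137, sum2=108
Checksum = sum2·256 + sum1 = 108·256 + 137 = 27785 = 0x6C89.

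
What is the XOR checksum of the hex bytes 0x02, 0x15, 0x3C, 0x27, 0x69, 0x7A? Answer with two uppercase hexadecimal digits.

1F

XOR the bytes together:
  start with 0x02
  0x02 ⊕ 0x15 = 0x17
  0x17 ⊕ 0x3C = 0x2B
  0x2B ⊕ 0x27 = 0x0C
  0x0C ⊕ 0x69 = 0x65
  0x65 ⊕ 0x7A = 0x1F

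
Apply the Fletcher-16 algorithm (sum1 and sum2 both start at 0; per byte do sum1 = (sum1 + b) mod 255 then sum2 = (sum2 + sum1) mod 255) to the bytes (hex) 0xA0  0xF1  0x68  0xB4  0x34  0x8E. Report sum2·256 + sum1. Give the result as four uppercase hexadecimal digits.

3472

Running sums (mod 255):
  after byte 0 (0xA0): sum1=160, sum2=160
  after byte 1 (0xF1): sum1=146, sum2=51
  after byte 2 (0x68): sum1=250, sum2=46
  after byte 3 (0xB4): sum1=175, sum2=221
  after byte 4 (0x34): sum1=227, sum2=193
  after byte 5 (0x8E): sum1=114, sum2=52
Checksum = sum2·256 + sum1 = 52·256 + 114 = 13426 = 0x3472.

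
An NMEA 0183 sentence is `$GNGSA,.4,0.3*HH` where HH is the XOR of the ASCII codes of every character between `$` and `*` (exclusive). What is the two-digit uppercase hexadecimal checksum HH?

6B

XOR the ASCII codes of the payload characters:
  'G' = 0x47 → acc = 0x47
  'N' = 0x4E → acc = 0x09
  'G' = 0x47 → acc = 0x4E
  'S' = 0x53 → acc = 0x1D
  'A' = 0x41 → acc = 0x5C
  ',' = 0x2C → acc = 0x70
  '.' = 0x2E → acc = 0x5E
  '4' = 0x34 → acc = 0x6A
  ',' = 0x2C → acc = 0x46
  '0' = 0x30 → acc = 0x76
  '.' = 0x2E → acc = 0x58
  '3' = 0x33 → acc = 0x6B
Checksum = 0x6B.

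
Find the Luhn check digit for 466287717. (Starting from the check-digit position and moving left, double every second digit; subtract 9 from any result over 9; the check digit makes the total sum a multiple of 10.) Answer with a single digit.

6

Partial digits right→left: 7 1 7 7 8 2 6 6 4
Double every second digit counting from the check-digit position (so the 1st, 3rd, 5th, ... of the partial from the right).
  doubled (with −9 where >9): 5 5 7 3 8 → sum 28
  kept as-is: 1 7 2 6 → sum 16
Total = 28 + 16 = 44.
Check digit = (10 − (44 mod 10)) mod 10 = 6.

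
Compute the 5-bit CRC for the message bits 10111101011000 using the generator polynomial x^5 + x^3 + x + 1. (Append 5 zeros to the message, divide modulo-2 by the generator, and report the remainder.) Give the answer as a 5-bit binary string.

Append 5 zeros: 1011110101100000000. Divide by 101011 (XOR where the leading bit is 1):
  pos 0: 101111 XOR 101011 = 000100
  pos 3: 100010 XOR 101011 = 001001
  pos 5: 100111 XOR 101011 = 001100
  pos 7: 110000 XOR 101011 = 011011
  pos 8: 110110 XOR 101011 = 011101
  pos 9: 111010 XOR 101011 = 010001
  pos 10: 100010 XOR 101011 = 001001
  pos 12: 100100 XOR 101011 = 001111
Remainder (last 5 bits) = 11110. This is the CRC / FCS.

11110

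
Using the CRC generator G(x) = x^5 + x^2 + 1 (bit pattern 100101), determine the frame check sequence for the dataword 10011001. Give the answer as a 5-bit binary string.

11100

Append 5 zeros: 1001100100000. Divide by 100101 (XOR where the leading bit is 1):
  pos 0: 100110 XOR 100101 = 000011
  pos 4: 110100 XOR 100101 = 010001
  pos 5: 100010 XOR 100101 = 000111
Remainder (last 5 bits) = 11100. This is the CRC / FCS.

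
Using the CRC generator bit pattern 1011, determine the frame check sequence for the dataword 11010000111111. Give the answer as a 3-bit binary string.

111

Append 3 zeros: 11010000111111000. Divide by 1011 (XOR where the leading bit is 1):
  pos 0: 1101 XOR 1011 = 0110
  pos 1: 1100 XOR 1011 = 0111
  pos 2: 1110 XOR 1011 = 0101
  pos 3: 1010 XOR 1011 = 0001
  pos 6: 1011 XOR 1011 = 0000
  pos 10: 1111 XOR 1011 = 0100
  pos 11: 1000 XOR 1011 = 0011
  pos 13: 1100 XOR 1011 = 0111
Remainder (last 3 bits) = 111. This is the CRC / FCS.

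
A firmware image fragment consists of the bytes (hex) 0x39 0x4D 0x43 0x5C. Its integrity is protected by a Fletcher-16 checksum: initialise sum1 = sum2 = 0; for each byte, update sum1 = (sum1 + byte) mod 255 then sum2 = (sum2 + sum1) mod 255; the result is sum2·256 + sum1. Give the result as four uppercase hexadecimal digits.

Running sums (mod 255):
  after byte 0 (0x39): sum1=57, sum2=57
  after byte 1 (0x4D): sum1=134, sum2=191
  after byte 2 (0x43): sum1=201, sum2=137
  after byte 3 (0x5C): sum1=38, sum2=175
Checksum = sum2·256 + sum1 = 175·256 + 38 = 44838 = 0xAF26.

AF26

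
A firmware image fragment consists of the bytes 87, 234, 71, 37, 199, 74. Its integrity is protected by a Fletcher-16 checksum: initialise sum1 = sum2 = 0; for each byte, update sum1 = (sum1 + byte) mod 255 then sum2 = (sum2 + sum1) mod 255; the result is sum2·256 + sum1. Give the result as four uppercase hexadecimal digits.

09C0

Running sums (mod 255):
  after byte 0 (87): sum1=87, sum2=87
  after byte 1 (234): sum1=66, sum2=153
  after byte 2 (71): sum1=137, sum2=35
  after byte 3 (37): sum1=174, sum2=209
  after byte 4 (199): sum1=118, sum2=72
  after byte 5 (74): sum1=192, sum2=9
Checksum = sum2·256 + sum1 = 9·256 + 192 = 2496 = 0x09C0.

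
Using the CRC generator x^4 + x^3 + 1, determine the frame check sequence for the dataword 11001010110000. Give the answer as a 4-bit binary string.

0110

Append 4 zeros: 110010101100000000. Divide by 11001 (XOR where the leading bit is 1):
  pos 0: 11001 XOR 11001 = 00000
  pos 6: 10110 XOR 11001 = 01111
  pos 7: 11110 XOR 11001 = 00111
  pos 9: 11100 XOR 11001 = 00101
  pos 11: 10100 XOR 11001 = 01101
  pos 12: 11010 XOR 11001 = 00011
Remainder (last 4 bits) = 0110. This is the CRC / FCS.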